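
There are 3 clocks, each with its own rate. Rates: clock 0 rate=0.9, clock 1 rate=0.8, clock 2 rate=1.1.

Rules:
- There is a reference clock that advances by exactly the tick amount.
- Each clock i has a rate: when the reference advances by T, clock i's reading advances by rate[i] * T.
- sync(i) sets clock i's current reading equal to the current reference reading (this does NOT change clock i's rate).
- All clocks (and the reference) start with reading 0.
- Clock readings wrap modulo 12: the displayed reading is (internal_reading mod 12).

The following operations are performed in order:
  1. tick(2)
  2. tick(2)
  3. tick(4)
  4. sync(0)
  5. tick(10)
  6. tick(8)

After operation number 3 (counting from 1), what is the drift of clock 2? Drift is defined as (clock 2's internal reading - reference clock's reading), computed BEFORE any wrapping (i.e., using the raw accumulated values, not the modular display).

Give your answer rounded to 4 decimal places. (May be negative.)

Answer: 0.8000

Derivation:
After op 1 tick(2): ref=2.0000 raw=[1.8000 1.6000 2.2000]
After op 2 tick(2): ref=4.0000 raw=[3.6000 3.2000 4.4000]
After op 3 tick(4): ref=8.0000 raw=[7.2000 6.4000 8.8000]
Drift of clock 2 after op 3: 8.8000 - 8.0000 = 0.8000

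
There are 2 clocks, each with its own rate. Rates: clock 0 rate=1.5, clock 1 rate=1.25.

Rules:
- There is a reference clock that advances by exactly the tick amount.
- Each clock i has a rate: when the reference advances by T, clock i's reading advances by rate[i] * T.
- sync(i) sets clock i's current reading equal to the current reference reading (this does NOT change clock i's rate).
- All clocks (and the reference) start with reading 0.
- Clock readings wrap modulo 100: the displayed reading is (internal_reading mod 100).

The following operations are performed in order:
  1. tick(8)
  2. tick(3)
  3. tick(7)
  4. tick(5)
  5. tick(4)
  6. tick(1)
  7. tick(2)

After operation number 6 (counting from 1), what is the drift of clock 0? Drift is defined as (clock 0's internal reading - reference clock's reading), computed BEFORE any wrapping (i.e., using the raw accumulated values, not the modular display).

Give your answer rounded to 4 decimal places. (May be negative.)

After op 1 tick(8): ref=8.0000 raw=[12.0000 10.0000]
After op 2 tick(3): ref=11.0000 raw=[16.5000 13.7500]
After op 3 tick(7): ref=18.0000 raw=[27.0000 22.5000]
After op 4 tick(5): ref=23.0000 raw=[34.5000 28.7500]
After op 5 tick(4): ref=27.0000 raw=[40.5000 33.7500]
After op 6 tick(1): ref=28.0000 raw=[42.0000 35.0000]
Drift of clock 0 after op 6: 42.0000 - 28.0000 = 14.0000

Answer: 14.0000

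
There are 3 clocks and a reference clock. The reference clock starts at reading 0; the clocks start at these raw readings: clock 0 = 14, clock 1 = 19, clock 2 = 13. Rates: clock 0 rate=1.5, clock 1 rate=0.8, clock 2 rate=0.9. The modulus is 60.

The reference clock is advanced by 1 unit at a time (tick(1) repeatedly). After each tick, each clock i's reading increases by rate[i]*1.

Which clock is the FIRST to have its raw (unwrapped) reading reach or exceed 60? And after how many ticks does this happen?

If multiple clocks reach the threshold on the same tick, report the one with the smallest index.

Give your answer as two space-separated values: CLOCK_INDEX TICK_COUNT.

Answer: 0 31

Derivation:
clock 0: start=14, rate=1.5, needs 60-14 = 46; ticks = ceil(46/1.5) = ceil(30.6667) = 31; reading at tick 31 = 14 + 1.5*31 = 60.5000
clock 1: start=19, rate=0.8, needs 60-19 = 41; ticks = ceil(41/0.8) = ceil(51.2500) = 52; reading at tick 52 = 19 + 0.8*52 = 60.6000
clock 2: start=13, rate=0.9, needs 60-13 = 47; ticks = ceil(47/0.9) = ceil(52.2222) = 53; reading at tick 53 = 13 + 0.9*53 = 60.7000
Minimum tick count = 31; winners = [0]; smallest index = 0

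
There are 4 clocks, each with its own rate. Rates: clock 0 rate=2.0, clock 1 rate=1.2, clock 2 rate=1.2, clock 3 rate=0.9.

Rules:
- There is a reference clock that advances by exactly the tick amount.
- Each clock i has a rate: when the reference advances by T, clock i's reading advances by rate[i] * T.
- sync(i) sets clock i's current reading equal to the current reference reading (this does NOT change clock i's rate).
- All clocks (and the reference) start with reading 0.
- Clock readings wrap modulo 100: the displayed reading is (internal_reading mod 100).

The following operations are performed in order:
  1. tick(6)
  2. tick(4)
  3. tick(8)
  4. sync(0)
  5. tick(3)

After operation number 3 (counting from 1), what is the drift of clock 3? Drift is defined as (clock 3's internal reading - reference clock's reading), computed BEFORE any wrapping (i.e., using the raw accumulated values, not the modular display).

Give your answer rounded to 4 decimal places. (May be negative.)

After op 1 tick(6): ref=6.0000 raw=[12.0000 7.2000 7.2000 5.4000]
After op 2 tick(4): ref=10.0000 raw=[20.0000 12.0000 12.0000 9.0000]
After op 3 tick(8): ref=18.0000 raw=[36.0000 21.6000 21.6000 16.2000]
Drift of clock 3 after op 3: 16.2000 - 18.0000 = -1.8000

Answer: -1.8000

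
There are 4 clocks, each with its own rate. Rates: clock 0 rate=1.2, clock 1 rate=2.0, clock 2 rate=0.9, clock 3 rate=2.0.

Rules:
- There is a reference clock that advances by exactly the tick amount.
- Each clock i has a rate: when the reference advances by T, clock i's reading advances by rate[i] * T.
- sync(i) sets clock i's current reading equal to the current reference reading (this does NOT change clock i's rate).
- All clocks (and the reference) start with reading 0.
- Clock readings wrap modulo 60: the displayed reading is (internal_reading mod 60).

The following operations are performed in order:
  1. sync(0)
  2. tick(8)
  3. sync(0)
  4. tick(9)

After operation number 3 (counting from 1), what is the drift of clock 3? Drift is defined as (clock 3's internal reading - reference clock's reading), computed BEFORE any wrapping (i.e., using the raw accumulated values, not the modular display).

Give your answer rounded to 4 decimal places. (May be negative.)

After op 1 sync(0): ref=0.0000 raw=[0.0000 0.0000 0.0000 0.0000]
After op 2 tick(8): ref=8.0000 raw=[9.6000 16.0000 7.2000 16.0000]
After op 3 sync(0): ref=8.0000 raw=[8.0000 16.0000 7.2000 16.0000]
Drift of clock 3 after op 3: 16.0000 - 8.0000 = 8.0000

Answer: 8.0000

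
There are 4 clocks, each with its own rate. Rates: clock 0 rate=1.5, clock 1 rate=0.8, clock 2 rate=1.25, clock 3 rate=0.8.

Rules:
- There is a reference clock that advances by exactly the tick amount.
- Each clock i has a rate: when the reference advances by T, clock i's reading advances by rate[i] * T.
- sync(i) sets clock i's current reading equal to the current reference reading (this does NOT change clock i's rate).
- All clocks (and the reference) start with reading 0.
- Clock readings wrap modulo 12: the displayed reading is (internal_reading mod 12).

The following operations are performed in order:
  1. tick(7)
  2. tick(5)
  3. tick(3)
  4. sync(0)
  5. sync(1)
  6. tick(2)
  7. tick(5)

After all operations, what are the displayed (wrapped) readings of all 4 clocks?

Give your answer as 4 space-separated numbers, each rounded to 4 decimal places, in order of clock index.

After op 1 tick(7): ref=7.0000 raw=[10.5000 5.6000 8.7500 5.6000]
After op 2 tick(5): ref=12.0000 raw=[18.0000 9.6000 15.0000 9.6000]
After op 3 tick(3): ref=15.0000 raw=[22.5000 12.0000 18.7500 12.0000]
After op 4 sync(0): ref=15.0000 raw=[15.0000 12.0000 18.7500 12.0000]
After op 5 sync(1): ref=15.0000 raw=[15.0000 15.0000 18.7500 12.0000]
After op 6 tick(2): ref=17.0000 raw=[18.0000 16.6000 21.2500 13.6000]
After op 7 tick(5): ref=22.0000 raw=[25.5000 20.6000 27.5000 17.6000]
Wrap final raw readings (mod 12): 25.5000 mod 12 = 1.5000; 20.6000 mod 12 = 8.6000; 27.5000 mod 12 = 3.5000; 17.6000 mod 12 = 5.6000

Answer: 1.5000 8.6000 3.5000 5.6000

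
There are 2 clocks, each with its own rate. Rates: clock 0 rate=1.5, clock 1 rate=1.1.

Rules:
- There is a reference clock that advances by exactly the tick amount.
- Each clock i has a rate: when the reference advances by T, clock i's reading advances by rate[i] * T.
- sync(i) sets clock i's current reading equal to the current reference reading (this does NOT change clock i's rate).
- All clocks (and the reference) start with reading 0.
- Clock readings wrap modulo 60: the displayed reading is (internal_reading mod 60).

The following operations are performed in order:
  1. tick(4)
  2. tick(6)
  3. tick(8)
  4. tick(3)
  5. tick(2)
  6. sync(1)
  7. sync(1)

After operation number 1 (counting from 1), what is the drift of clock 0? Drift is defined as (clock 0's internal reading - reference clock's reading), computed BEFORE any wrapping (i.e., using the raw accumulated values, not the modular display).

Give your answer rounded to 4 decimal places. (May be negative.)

After op 1 tick(4): ref=4.0000 raw=[6.0000 4.4000]
Drift of clock 0 after op 1: 6.0000 - 4.0000 = 2.0000

Answer: 2.0000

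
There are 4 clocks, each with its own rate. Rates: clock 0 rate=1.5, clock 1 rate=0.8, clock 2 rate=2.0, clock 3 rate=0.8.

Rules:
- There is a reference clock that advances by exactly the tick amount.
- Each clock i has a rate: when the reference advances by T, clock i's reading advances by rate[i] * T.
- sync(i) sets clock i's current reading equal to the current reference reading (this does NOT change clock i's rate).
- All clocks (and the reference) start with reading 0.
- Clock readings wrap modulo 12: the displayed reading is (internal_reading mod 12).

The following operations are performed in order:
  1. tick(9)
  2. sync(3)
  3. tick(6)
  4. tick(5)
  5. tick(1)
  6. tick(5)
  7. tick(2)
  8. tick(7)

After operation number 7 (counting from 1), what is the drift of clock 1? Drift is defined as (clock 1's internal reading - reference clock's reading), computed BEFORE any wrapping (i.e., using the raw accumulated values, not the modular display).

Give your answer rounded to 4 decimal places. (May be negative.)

After op 1 tick(9): ref=9.0000 raw=[13.5000 7.2000 18.0000 7.2000]
After op 2 sync(3): ref=9.0000 raw=[13.5000 7.2000 18.0000 9.0000]
After op 3 tick(6): ref=15.0000 raw=[22.5000 12.0000 30.0000 13.8000]
After op 4 tick(5): ref=20.0000 raw=[30.0000 16.0000 40.0000 17.8000]
After op 5 tick(1): ref=21.0000 raw=[31.5000 16.8000 42.0000 18.6000]
After op 6 tick(5): ref=26.0000 raw=[39.0000 20.8000 52.0000 22.6000]
After op 7 tick(2): ref=28.0000 raw=[42.0000 22.4000 56.0000 24.2000]
Drift of clock 1 after op 7: 22.4000 - 28.0000 = -5.6000

Answer: -5.6000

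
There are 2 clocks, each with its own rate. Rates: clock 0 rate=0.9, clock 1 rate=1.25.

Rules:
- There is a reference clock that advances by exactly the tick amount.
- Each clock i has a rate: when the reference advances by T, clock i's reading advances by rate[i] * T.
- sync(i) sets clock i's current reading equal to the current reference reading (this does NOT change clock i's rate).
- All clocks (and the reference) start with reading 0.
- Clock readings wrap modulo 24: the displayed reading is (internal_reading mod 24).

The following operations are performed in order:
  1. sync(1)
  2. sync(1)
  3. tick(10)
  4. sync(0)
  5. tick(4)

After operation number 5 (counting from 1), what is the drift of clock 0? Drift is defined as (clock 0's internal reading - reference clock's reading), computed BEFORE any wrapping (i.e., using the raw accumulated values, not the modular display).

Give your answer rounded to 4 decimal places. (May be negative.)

Answer: -0.4000

Derivation:
After op 1 sync(1): ref=0.0000 raw=[0.0000 0.0000]
After op 2 sync(1): ref=0.0000 raw=[0.0000 0.0000]
After op 3 tick(10): ref=10.0000 raw=[9.0000 12.5000]
After op 4 sync(0): ref=10.0000 raw=[10.0000 12.5000]
After op 5 tick(4): ref=14.0000 raw=[13.6000 17.5000]
Drift of clock 0 after op 5: 13.6000 - 14.0000 = -0.4000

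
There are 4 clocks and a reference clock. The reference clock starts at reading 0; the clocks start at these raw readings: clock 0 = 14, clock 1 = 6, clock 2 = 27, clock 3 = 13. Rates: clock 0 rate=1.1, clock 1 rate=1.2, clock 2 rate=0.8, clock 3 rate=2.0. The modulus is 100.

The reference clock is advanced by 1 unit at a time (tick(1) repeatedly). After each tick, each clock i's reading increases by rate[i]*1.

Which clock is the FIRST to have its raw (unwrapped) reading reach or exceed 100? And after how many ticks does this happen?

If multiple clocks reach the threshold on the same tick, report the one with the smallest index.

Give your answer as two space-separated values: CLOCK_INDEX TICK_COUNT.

clock 0: start=14, rate=1.1, needs 100-14 = 86; ticks = ceil(86/1.1) = ceil(78.1818) = 79; reading at tick 79 = 14 + 1.1*79 = 100.9000
clock 1: start=6, rate=1.2, needs 100-6 = 94; ticks = ceil(94/1.2) = ceil(78.3333) = 79; reading at tick 79 = 6 + 1.2*79 = 100.8000
clock 2: start=27, rate=0.8, needs 100-27 = 73; ticks = ceil(73/0.8) = ceil(91.2500) = 92; reading at tick 92 = 27 + 0.8*92 = 100.6000
clock 3: start=13, rate=2.0, needs 100-13 = 87; ticks = ceil(87/2.0) = ceil(43.5000) = 44; reading at tick 44 = 13 + 2.0*44 = 101.0000
Minimum tick count = 44; winners = [3]; smallest index = 3

Answer: 3 44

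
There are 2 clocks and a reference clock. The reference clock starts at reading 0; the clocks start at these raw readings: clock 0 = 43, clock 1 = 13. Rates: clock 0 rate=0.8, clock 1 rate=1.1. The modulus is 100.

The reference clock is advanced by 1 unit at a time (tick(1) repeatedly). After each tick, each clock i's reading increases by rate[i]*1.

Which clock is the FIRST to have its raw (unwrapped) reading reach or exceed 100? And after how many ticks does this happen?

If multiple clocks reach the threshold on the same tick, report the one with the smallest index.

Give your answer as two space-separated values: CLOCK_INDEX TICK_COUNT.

clock 0: start=43, rate=0.8, needs 100-43 = 57; ticks = ceil(57/0.8) = ceil(71.2500) = 72; reading at tick 72 = 43 + 0.8*72 = 100.6000
clock 1: start=13, rate=1.1, needs 100-13 = 87; ticks = ceil(87/1.1) = ceil(79.0909) = 80; reading at tick 80 = 13 + 1.1*80 = 101.0000
Minimum tick count = 72; winners = [0]; smallest index = 0

Answer: 0 72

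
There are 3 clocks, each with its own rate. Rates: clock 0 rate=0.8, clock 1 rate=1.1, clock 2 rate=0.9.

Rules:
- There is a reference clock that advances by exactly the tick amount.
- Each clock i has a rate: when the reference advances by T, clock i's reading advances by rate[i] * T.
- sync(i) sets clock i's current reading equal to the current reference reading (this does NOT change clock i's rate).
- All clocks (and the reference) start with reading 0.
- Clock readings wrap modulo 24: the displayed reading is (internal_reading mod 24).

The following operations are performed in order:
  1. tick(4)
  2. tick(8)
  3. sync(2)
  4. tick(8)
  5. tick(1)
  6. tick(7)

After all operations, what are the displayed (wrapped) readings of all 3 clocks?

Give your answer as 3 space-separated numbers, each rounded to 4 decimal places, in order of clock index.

After op 1 tick(4): ref=4.0000 raw=[3.2000 4.4000 3.6000]
After op 2 tick(8): ref=12.0000 raw=[9.6000 13.2000 10.8000]
After op 3 sync(2): ref=12.0000 raw=[9.6000 13.2000 12.0000]
After op 4 tick(8): ref=20.0000 raw=[16.0000 22.0000 19.2000]
After op 5 tick(1): ref=21.0000 raw=[16.8000 23.1000 20.1000]
After op 6 tick(7): ref=28.0000 raw=[22.4000 30.8000 26.4000]
Wrap final raw readings (mod 24): 22.4000 mod 24 = 22.4000; 30.8000 mod 24 = 6.8000; 26.4000 mod 24 = 2.4000

Answer: 22.4000 6.8000 2.4000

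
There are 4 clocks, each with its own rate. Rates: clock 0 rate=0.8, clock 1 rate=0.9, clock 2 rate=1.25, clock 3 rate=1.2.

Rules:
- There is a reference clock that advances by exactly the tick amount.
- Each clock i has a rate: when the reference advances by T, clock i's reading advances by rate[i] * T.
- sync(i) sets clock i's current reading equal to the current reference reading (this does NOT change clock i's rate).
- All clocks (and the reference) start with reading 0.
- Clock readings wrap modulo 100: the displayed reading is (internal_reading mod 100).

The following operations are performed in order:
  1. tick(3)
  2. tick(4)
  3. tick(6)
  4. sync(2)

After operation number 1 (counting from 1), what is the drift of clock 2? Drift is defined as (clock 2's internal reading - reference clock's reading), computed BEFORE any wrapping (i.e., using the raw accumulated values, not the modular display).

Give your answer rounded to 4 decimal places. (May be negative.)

After op 1 tick(3): ref=3.0000 raw=[2.4000 2.7000 3.7500 3.6000]
Drift of clock 2 after op 1: 3.7500 - 3.0000 = 0.7500

Answer: 0.7500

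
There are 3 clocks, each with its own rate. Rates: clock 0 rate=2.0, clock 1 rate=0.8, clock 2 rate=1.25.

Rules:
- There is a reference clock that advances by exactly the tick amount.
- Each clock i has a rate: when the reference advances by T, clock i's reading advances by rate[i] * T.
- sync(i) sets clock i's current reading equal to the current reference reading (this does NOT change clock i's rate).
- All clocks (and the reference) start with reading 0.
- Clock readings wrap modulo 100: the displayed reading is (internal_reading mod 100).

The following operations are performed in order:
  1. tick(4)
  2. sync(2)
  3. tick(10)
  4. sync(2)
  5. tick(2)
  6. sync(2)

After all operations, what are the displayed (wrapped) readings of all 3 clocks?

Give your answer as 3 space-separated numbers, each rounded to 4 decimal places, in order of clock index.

After op 1 tick(4): ref=4.0000 raw=[8.0000 3.2000 5.0000]
After op 2 sync(2): ref=4.0000 raw=[8.0000 3.2000 4.0000]
After op 3 tick(10): ref=14.0000 raw=[28.0000 11.2000 16.5000]
After op 4 sync(2): ref=14.0000 raw=[28.0000 11.2000 14.0000]
After op 5 tick(2): ref=16.0000 raw=[32.0000 12.8000 16.5000]
After op 6 sync(2): ref=16.0000 raw=[32.0000 12.8000 16.0000]
Wrap final raw readings (mod 100): 32.0000 mod 100 = 32.0000; 12.8000 mod 100 = 12.8000; 16.0000 mod 100 = 16.0000

Answer: 32.0000 12.8000 16.0000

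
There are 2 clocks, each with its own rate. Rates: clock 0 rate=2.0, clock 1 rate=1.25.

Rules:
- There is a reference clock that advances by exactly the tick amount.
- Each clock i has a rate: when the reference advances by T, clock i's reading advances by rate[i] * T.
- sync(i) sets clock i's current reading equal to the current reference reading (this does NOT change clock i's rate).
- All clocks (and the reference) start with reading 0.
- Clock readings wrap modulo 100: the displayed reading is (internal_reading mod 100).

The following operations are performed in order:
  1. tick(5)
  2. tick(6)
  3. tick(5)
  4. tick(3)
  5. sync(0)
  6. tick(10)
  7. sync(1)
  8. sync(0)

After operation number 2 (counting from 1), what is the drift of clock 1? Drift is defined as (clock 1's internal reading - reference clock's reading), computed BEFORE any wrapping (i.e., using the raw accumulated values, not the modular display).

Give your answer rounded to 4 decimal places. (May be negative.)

Answer: 2.7500

Derivation:
After op 1 tick(5): ref=5.0000 raw=[10.0000 6.2500]
After op 2 tick(6): ref=11.0000 raw=[22.0000 13.7500]
Drift of clock 1 after op 2: 13.7500 - 11.0000 = 2.7500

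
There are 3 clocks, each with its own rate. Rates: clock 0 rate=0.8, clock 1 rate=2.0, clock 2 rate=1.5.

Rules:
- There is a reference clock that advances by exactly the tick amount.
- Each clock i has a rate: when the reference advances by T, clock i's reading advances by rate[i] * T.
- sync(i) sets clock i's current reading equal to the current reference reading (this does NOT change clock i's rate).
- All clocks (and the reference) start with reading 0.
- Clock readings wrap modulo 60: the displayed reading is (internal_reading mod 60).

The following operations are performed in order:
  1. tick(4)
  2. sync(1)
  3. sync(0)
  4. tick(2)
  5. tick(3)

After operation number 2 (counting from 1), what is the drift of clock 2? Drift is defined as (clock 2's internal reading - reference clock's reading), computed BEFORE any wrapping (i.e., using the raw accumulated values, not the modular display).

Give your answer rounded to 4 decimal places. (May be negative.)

After op 1 tick(4): ref=4.0000 raw=[3.2000 8.0000 6.0000]
After op 2 sync(1): ref=4.0000 raw=[3.2000 4.0000 6.0000]
Drift of clock 2 after op 2: 6.0000 - 4.0000 = 2.0000

Answer: 2.0000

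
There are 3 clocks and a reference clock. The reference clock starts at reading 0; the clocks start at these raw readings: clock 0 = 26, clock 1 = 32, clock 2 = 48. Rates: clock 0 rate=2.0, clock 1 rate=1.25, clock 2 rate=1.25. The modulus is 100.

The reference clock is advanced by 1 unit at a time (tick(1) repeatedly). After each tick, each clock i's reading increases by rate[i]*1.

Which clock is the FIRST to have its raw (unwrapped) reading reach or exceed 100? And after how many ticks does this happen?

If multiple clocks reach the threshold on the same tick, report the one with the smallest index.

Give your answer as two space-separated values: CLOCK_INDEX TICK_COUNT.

clock 0: start=26, rate=2.0, needs 100-26 = 74; ticks = ceil(74/2.0) = ceil(37.0000) = 37; reading at tick 37 = 26 + 2.0*37 = 100.0000
clock 1: start=32, rate=1.25, needs 100-32 = 68; ticks = ceil(68/1.25) = ceil(54.4000) = 55; reading at tick 55 = 32 + 1.25*55 = 100.7500
clock 2: start=48, rate=1.25, needs 100-48 = 52; ticks = ceil(52/1.25) = ceil(41.6000) = 42; reading at tick 42 = 48 + 1.25*42 = 100.5000
Minimum tick count = 37; winners = [0]; smallest index = 0

Answer: 0 37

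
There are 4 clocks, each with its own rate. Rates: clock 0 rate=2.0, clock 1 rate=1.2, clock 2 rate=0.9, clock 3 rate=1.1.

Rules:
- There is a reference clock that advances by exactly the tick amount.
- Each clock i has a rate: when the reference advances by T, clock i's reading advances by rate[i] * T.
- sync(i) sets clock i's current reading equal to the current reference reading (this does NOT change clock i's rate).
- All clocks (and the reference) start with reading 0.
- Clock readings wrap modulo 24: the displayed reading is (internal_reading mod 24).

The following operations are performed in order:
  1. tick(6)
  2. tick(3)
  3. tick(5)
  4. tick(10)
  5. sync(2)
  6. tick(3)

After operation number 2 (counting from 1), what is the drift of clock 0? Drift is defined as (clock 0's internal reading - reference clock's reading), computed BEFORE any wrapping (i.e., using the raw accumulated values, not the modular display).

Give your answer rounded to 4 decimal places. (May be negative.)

Answer: 9.0000

Derivation:
After op 1 tick(6): ref=6.0000 raw=[12.0000 7.2000 5.4000 6.6000]
After op 2 tick(3): ref=9.0000 raw=[18.0000 10.8000 8.1000 9.9000]
Drift of clock 0 after op 2: 18.0000 - 9.0000 = 9.0000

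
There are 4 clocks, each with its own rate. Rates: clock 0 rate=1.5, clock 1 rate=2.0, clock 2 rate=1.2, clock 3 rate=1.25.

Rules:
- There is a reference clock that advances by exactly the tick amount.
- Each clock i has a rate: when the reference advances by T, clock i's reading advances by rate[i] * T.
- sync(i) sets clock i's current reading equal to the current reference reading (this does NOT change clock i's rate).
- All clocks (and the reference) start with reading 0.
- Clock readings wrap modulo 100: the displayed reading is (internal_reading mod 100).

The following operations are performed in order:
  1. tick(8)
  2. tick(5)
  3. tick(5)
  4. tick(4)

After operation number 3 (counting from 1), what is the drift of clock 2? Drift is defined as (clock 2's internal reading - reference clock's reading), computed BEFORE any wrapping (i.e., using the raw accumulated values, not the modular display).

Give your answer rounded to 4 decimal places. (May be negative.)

After op 1 tick(8): ref=8.0000 raw=[12.0000 16.0000 9.6000 10.0000]
After op 2 tick(5): ref=13.0000 raw=[19.5000 26.0000 15.6000 16.2500]
After op 3 tick(5): ref=18.0000 raw=[27.0000 36.0000 21.6000 22.5000]
Drift of clock 2 after op 3: 21.6000 - 18.0000 = 3.6000

Answer: 3.6000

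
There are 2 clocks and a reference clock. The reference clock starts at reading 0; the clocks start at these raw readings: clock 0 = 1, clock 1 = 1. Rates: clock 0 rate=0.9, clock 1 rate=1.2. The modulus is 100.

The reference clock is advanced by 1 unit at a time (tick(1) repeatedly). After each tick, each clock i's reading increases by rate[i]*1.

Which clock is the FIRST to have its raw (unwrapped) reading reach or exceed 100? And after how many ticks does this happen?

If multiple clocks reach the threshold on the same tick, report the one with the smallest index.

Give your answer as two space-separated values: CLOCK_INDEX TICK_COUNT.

Answer: 1 83

Derivation:
clock 0: start=1, rate=0.9, needs 100-1 = 99; ticks = ceil(99/0.9) = ceil(110.0000) = 110; reading at tick 110 = 1 + 0.9*110 = 100.0000
clock 1: start=1, rate=1.2, needs 100-1 = 99; ticks = ceil(99/1.2) = ceil(82.5000) = 83; reading at tick 83 = 1 + 1.2*83 = 100.6000
Minimum tick count = 83; winners = [1]; smallest index = 1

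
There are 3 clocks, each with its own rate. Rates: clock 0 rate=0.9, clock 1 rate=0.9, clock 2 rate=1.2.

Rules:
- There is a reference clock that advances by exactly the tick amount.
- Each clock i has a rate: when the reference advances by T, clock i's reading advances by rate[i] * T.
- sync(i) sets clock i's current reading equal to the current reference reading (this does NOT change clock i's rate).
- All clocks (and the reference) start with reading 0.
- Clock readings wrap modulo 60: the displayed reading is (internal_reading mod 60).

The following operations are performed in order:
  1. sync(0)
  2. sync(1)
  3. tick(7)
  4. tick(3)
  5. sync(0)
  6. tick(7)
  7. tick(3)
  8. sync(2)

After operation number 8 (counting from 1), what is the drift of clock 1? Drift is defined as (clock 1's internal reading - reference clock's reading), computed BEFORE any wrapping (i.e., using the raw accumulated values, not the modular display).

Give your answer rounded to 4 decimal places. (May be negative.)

After op 1 sync(0): ref=0.0000 raw=[0.0000 0.0000 0.0000]
After op 2 sync(1): ref=0.0000 raw=[0.0000 0.0000 0.0000]
After op 3 tick(7): ref=7.0000 raw=[6.3000 6.3000 8.4000]
After op 4 tick(3): ref=10.0000 raw=[9.0000 9.0000 12.0000]
After op 5 sync(0): ref=10.0000 raw=[10.0000 9.0000 12.0000]
After op 6 tick(7): ref=17.0000 raw=[16.3000 15.3000 20.4000]
After op 7 tick(3): ref=20.0000 raw=[19.0000 18.0000 24.0000]
After op 8 sync(2): ref=20.0000 raw=[19.0000 18.0000 20.0000]
Drift of clock 1 after op 8: 18.0000 - 20.0000 = -2.0000

Answer: -2.0000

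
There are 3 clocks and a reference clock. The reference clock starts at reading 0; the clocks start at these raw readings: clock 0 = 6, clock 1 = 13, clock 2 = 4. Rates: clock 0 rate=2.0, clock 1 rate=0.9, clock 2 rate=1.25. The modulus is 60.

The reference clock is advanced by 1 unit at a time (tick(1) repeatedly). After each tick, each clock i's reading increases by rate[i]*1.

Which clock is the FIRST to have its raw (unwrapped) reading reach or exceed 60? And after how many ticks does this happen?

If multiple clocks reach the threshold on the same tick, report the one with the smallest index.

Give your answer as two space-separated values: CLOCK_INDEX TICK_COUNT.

Answer: 0 27

Derivation:
clock 0: start=6, rate=2.0, needs 60-6 = 54; ticks = ceil(54/2.0) = ceil(27.0000) = 27; reading at tick 27 = 6 + 2.0*27 = 60.0000
clock 1: start=13, rate=0.9, needs 60-13 = 47; ticks = ceil(47/0.9) = ceil(52.2222) = 53; reading at tick 53 = 13 + 0.9*53 = 60.7000
clock 2: start=4, rate=1.25, needs 60-4 = 56; ticks = ceil(56/1.25) = ceil(44.8000) = 45; reading at tick 45 = 4 + 1.25*45 = 60.2500
Minimum tick count = 27; winners = [0]; smallest index = 0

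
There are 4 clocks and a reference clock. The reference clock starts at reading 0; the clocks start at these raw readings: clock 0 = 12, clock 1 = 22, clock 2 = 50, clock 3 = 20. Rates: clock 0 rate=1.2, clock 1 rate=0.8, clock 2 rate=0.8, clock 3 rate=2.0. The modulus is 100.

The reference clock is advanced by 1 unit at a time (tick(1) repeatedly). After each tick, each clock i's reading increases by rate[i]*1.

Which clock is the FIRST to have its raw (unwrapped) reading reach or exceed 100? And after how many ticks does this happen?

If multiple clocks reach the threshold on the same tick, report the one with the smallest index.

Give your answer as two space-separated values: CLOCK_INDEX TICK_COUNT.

clock 0: start=12, rate=1.2, needs 100-12 = 88; ticks = ceil(88/1.2) = ceil(73.3333) = 74; reading at tick 74 = 12 + 1.2*74 = 100.8000
clock 1: start=22, rate=0.8, needs 100-22 = 78; ticks = ceil(78/0.8) = ceil(97.5000) = 98; reading at tick 98 = 22 + 0.8*98 = 100.4000
clock 2: start=50, rate=0.8, needs 100-50 = 50; ticks = ceil(50/0.8) = ceil(62.5000) = 63; reading at tick 63 = 50 + 0.8*63 = 100.4000
clock 3: start=20, rate=2.0, needs 100-20 = 80; ticks = ceil(80/2.0) = ceil(40.0000) = 40; reading at tick 40 = 20 + 2.0*40 = 100.0000
Minimum tick count = 40; winners = [3]; smallest index = 3

Answer: 3 40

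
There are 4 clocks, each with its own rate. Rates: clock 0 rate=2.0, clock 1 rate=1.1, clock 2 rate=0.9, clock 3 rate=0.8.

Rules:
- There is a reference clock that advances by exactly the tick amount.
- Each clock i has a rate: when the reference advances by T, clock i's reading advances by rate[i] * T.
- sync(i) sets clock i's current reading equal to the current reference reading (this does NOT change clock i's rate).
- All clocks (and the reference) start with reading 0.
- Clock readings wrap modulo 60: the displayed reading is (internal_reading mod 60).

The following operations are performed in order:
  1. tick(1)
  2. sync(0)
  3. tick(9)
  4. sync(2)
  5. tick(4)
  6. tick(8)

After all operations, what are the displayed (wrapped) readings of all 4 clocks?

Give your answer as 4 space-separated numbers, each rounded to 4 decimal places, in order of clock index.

Answer: 43.0000 24.2000 20.8000 17.6000

Derivation:
After op 1 tick(1): ref=1.0000 raw=[2.0000 1.1000 0.9000 0.8000]
After op 2 sync(0): ref=1.0000 raw=[1.0000 1.1000 0.9000 0.8000]
After op 3 tick(9): ref=10.0000 raw=[19.0000 11.0000 9.0000 8.0000]
After op 4 sync(2): ref=10.0000 raw=[19.0000 11.0000 10.0000 8.0000]
After op 5 tick(4): ref=14.0000 raw=[27.0000 15.4000 13.6000 11.2000]
After op 6 tick(8): ref=22.0000 raw=[43.0000 24.2000 20.8000 17.6000]
Wrap final raw readings (mod 60): 43.0000 mod 60 = 43.0000; 24.2000 mod 60 = 24.2000; 20.8000 mod 60 = 20.8000; 17.6000 mod 60 = 17.6000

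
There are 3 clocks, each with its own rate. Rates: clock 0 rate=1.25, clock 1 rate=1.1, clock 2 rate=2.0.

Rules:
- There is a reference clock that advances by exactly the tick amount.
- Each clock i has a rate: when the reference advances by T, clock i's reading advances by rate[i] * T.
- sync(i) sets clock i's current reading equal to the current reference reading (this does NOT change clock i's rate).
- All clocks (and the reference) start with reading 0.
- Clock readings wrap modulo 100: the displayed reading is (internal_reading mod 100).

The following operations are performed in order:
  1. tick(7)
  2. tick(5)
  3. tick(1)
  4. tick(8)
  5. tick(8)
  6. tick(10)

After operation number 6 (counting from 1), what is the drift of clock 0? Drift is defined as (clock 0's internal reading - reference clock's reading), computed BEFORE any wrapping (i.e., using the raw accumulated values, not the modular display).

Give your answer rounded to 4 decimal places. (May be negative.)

After op 1 tick(7): ref=7.0000 raw=[8.7500 7.7000 14.0000]
After op 2 tick(5): ref=12.0000 raw=[15.0000 13.2000 24.0000]
After op 3 tick(1): ref=13.0000 raw=[16.2500 14.3000 26.0000]
After op 4 tick(8): ref=21.0000 raw=[26.2500 23.1000 42.0000]
After op 5 tick(8): ref=29.0000 raw=[36.2500 31.9000 58.0000]
After op 6 tick(10): ref=39.0000 raw=[48.7500 42.9000 78.0000]
Drift of clock 0 after op 6: 48.7500 - 39.0000 = 9.7500

Answer: 9.7500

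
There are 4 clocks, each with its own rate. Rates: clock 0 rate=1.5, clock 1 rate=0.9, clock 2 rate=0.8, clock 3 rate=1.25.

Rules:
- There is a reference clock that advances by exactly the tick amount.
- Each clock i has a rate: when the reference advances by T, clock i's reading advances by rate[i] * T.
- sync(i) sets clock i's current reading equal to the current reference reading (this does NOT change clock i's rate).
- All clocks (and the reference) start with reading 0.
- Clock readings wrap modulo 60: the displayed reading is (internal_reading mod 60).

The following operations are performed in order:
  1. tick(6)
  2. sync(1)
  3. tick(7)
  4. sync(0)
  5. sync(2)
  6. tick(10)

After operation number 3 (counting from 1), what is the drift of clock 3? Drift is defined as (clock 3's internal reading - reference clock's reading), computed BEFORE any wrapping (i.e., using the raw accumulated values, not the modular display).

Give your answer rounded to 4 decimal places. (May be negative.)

Answer: 3.2500

Derivation:
After op 1 tick(6): ref=6.0000 raw=[9.0000 5.4000 4.8000 7.5000]
After op 2 sync(1): ref=6.0000 raw=[9.0000 6.0000 4.8000 7.5000]
After op 3 tick(7): ref=13.0000 raw=[19.5000 12.3000 10.4000 16.2500]
Drift of clock 3 after op 3: 16.2500 - 13.0000 = 3.2500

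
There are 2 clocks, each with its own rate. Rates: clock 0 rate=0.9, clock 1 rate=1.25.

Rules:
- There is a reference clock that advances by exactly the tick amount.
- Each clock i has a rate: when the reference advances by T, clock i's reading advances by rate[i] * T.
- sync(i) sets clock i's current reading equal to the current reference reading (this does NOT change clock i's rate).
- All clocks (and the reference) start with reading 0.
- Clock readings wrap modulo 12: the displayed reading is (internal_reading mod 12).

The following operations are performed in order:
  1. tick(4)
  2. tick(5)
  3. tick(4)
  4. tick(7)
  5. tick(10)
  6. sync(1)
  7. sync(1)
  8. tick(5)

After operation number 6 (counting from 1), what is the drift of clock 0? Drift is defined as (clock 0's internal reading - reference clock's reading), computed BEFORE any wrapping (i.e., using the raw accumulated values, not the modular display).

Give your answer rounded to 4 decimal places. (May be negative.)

After op 1 tick(4): ref=4.0000 raw=[3.6000 5.0000]
After op 2 tick(5): ref=9.0000 raw=[8.1000 11.2500]
After op 3 tick(4): ref=13.0000 raw=[11.7000 16.2500]
After op 4 tick(7): ref=20.0000 raw=[18.0000 25.0000]
After op 5 tick(10): ref=30.0000 raw=[27.0000 37.5000]
After op 6 sync(1): ref=30.0000 raw=[27.0000 30.0000]
Drift of clock 0 after op 6: 27.0000 - 30.0000 = -3.0000

Answer: -3.0000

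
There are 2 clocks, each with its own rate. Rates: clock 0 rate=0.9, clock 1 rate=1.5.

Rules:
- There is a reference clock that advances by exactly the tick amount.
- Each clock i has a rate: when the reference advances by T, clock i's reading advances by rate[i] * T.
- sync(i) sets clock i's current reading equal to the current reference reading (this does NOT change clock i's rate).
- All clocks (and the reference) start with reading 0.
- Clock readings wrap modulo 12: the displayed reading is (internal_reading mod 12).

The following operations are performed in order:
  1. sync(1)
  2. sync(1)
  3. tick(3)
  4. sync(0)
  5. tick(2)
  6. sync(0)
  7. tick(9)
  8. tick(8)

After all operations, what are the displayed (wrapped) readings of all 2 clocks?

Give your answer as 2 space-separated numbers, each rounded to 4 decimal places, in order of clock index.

Answer: 8.3000 9.0000

Derivation:
After op 1 sync(1): ref=0.0000 raw=[0.0000 0.0000]
After op 2 sync(1): ref=0.0000 raw=[0.0000 0.0000]
After op 3 tick(3): ref=3.0000 raw=[2.7000 4.5000]
After op 4 sync(0): ref=3.0000 raw=[3.0000 4.5000]
After op 5 tick(2): ref=5.0000 raw=[4.8000 7.5000]
After op 6 sync(0): ref=5.0000 raw=[5.0000 7.5000]
After op 7 tick(9): ref=14.0000 raw=[13.1000 21.0000]
After op 8 tick(8): ref=22.0000 raw=[20.3000 33.0000]
Wrap final raw readings (mod 12): 20.3000 mod 12 = 8.3000; 33.0000 mod 12 = 9.0000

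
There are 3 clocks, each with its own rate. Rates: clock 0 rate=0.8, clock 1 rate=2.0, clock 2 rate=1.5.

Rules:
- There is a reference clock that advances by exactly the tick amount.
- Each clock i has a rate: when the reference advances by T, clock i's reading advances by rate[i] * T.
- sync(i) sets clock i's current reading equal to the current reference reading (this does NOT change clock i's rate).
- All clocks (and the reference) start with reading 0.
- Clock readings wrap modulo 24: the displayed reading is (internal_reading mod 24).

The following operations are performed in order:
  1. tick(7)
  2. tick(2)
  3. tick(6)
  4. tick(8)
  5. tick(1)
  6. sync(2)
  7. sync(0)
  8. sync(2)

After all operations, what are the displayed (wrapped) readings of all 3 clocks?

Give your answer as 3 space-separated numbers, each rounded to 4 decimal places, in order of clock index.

Answer: 0.0000 0.0000 0.0000

Derivation:
After op 1 tick(7): ref=7.0000 raw=[5.6000 14.0000 10.5000]
After op 2 tick(2): ref=9.0000 raw=[7.2000 18.0000 13.5000]
After op 3 tick(6): ref=15.0000 raw=[12.0000 30.0000 22.5000]
After op 4 tick(8): ref=23.0000 raw=[18.4000 46.0000 34.5000]
After op 5 tick(1): ref=24.0000 raw=[19.2000 48.0000 36.0000]
After op 6 sync(2): ref=24.0000 raw=[19.2000 48.0000 24.0000]
After op 7 sync(0): ref=24.0000 raw=[24.0000 48.0000 24.0000]
After op 8 sync(2): ref=24.0000 raw=[24.0000 48.0000 24.0000]
Wrap final raw readings (mod 24): 24.0000 mod 24 = 0.0000; 48.0000 mod 24 = 0.0000; 24.0000 mod 24 = 0.0000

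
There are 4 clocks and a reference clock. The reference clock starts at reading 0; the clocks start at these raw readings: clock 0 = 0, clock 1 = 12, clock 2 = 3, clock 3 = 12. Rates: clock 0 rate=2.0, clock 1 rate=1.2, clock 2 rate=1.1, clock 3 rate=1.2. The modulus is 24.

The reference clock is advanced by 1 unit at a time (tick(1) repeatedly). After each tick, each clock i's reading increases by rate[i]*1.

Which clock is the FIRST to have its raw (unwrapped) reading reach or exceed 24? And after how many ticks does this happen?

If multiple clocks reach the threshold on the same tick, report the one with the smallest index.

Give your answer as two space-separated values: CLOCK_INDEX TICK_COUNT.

Answer: 1 10

Derivation:
clock 0: start=0, rate=2.0, needs 24-0 = 24; ticks = ceil(24/2.0) = ceil(12.0000) = 12; reading at tick 12 = 0 + 2.0*12 = 24.0000
clock 1: start=12, rate=1.2, needs 24-12 = 12; ticks = ceil(12/1.2) = ceil(10.0000) = 10; reading at tick 10 = 12 + 1.2*10 = 24.0000
clock 2: start=3, rate=1.1, needs 24-3 = 21; ticks = ceil(21/1.1) = ceil(19.0909) = 20; reading at tick 20 = 3 + 1.1*20 = 25.0000
clock 3: start=12, rate=1.2, needs 24-12 = 12; ticks = ceil(12/1.2) = ceil(10.0000) = 10; reading at tick 10 = 12 + 1.2*10 = 24.0000
Minimum tick count = 10; winners = [1, 3]; smallest index = 1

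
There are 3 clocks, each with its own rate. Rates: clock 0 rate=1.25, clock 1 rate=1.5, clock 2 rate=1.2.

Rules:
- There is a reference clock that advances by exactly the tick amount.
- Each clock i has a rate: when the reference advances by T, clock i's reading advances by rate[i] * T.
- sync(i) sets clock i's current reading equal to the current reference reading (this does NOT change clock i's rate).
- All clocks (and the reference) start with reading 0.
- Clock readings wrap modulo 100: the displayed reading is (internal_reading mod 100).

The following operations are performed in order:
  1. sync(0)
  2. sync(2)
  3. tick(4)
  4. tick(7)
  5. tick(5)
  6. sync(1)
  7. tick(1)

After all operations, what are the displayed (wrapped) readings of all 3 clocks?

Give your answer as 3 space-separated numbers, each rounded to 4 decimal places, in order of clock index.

Answer: 21.2500 17.5000 20.4000

Derivation:
After op 1 sync(0): ref=0.0000 raw=[0.0000 0.0000 0.0000]
After op 2 sync(2): ref=0.0000 raw=[0.0000 0.0000 0.0000]
After op 3 tick(4): ref=4.0000 raw=[5.0000 6.0000 4.8000]
After op 4 tick(7): ref=11.0000 raw=[13.7500 16.5000 13.2000]
After op 5 tick(5): ref=16.0000 raw=[20.0000 24.0000 19.2000]
After op 6 sync(1): ref=16.0000 raw=[20.0000 16.0000 19.2000]
After op 7 tick(1): ref=17.0000 raw=[21.2500 17.5000 20.4000]
Wrap final raw readings (mod 100): 21.2500 mod 100 = 21.2500; 17.5000 mod 100 = 17.5000; 20.4000 mod 100 = 20.4000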